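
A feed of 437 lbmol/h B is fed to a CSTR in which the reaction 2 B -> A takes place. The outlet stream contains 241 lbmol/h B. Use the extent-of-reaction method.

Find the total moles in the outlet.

For B: n = n₀ − 2ξ → 241 = 437 − 2ξ, giving ξ = 98 lbmol/h.
Outlet amounts (n = n₀ + ν ξ):
  B: 437 − 2(98) = 241
  A: 0 + 1(98) = 98
Total out = 241 + 98 = 339 lbmol/h.

339 lbmol/h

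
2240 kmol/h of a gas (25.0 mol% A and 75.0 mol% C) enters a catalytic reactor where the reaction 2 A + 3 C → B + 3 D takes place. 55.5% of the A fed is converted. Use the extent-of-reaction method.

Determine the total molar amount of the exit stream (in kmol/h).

2080 kmol/h

A reacted = 0.555 × 560 = 310.8 kmol/h; ν_A = −2, so ξ = 310.8/2 = 155.4 kmol/h.
Outlet amounts (n = n₀ + ν ξ):
  A: 560 − 2(155.4) = 249.2
  C: 1680 − 3(155.4) = 1214
  B: 0 + 1(155.4) = 155.4
  D: 0 + 3(155.4) = 466.2
Total out = 249.2 + 1214 + 155.4 + 466.2 = 2085 kmol/h.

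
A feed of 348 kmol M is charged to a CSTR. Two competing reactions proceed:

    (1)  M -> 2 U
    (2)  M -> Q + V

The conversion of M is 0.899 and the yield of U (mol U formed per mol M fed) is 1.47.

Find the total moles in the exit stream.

Yield of U: 2ξ₁ / 348 = 1.47 → ξ₁ = 255.8 kmol.
Conversion of M: 1ξ₁ + 1ξ₂ = 0.899 × 348 = 312.9 → ξ₂ = 57.07 kmol.
Outlet amounts (n = n₀ + Σ ν·ξ):
  M: 348 − 1(255.8) − 1(57.07) = 35.15
  U: 0 + 2(255.8) = 511.6
  Q: 0 + 1(57.07) = 57.07
  V: 0 + 1(57.07) = 57.07
Total out = 35.15 + 511.6 + 57.07 + 57.07 = 660.9 kmol.

661 kmol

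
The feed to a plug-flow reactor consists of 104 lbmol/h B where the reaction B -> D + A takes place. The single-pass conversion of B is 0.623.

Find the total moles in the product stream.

B reacted = 0.623 × 104 = 64.79 lbmol/h; ν_B = −1, so ξ = 64.79/1 = 64.79 lbmol/h.
Outlet amounts (n = n₀ + ν ξ):
  B: 104 − 1(64.79) = 39.21
  D: 0 + 1(64.79) = 64.79
  A: 0 + 1(64.79) = 64.79
Total out = 39.21 + 64.79 + 64.79 = 168.8 lbmol/h.

169 lbmol/h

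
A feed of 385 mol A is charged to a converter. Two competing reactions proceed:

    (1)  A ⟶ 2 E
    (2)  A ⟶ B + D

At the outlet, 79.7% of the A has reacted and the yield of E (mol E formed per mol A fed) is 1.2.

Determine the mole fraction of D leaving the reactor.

0.11

Yield of E: 2ξ₁ / 385 = 1.2 → ξ₁ = 231 mol.
Conversion of A: 1ξ₁ + 1ξ₂ = 0.797 × 385 = 306.8 → ξ₂ = 75.85 mol.
Outlet amounts (n = n₀ + Σ ν·ξ):
  A: 385 − 1(231) − 1(75.85) = 78.15
  E: 0 + 2(231) = 462
  B: 0 + 1(75.85) = 75.85
  D: 0 + 1(75.85) = 75.85
Total out = 691.8 mol; y_D = 75.85 / 691.8 = 0.1096.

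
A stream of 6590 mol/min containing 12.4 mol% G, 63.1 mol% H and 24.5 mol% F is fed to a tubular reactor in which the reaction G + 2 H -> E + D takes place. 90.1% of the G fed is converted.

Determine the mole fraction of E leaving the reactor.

0.126

G reacted = 0.901 × 817.2 = 736.3 mol/min; ν_G = −1, so ξ = 736.3/1 = 736.3 mol/min.
Outlet amounts (n = n₀ + ν ξ):
  G: 817.2 − 1(736.3) = 80.9
  H: 4158 − 2(736.3) = 2686
  E: 0 + 1(736.3) = 736.3
  D: 0 + 1(736.3) = 736.3
  F: 1615 (inert)
Total out = 5854 mol/min; y_E = 736.3 / 5854 = 0.1258.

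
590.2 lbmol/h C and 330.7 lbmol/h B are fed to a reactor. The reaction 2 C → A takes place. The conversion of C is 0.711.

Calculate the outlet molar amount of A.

210 lbmol/h

C reacted = 0.711 × 590.2 = 419.6 lbmol/h; ν_C = −2, so ξ = 419.6/2 = 209.8 lbmol/h.
Outlet amounts (n = n₀ + ν ξ):
  C: 590.2 − 2(209.8) = 170.6
  A: 0 + 1(209.8) = 209.8
  B: 330.7 (inert)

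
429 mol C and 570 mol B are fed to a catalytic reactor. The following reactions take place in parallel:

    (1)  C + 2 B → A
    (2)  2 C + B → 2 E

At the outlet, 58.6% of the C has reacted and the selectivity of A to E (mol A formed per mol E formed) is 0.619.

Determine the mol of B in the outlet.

Conversion of C: C consumed = 0.586 × 429 = 251.4 mol = 1ξ₁ + 2ξ₂.
Selectivity: 1ξ₁ / (2ξ₂) = 0.619 → ξ₁ = 1.238 ξ₂.
Substitute: (1·1.238 + 2) ξ₂ = 251.4 → ξ₂ = 77.64 mol, ξ₁ = 96.12 mol.
Outlet amounts (n = n₀ + Σ ν·ξ):
  C: 429 − 1(96.12) − 2(77.64) = 177.6
  B: 570 − 2(96.12) − 1(77.64) = 300.1
  A: 0 + 1(96.12) = 96.12
  E: 0 + 2(77.64) = 155.3

300 mol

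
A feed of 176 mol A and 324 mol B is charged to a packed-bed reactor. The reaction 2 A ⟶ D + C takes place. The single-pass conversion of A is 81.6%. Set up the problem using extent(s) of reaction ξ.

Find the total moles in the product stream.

500 mol

A reacted = 0.816 × 176 = 143.6 mol; ν_A = −2, so ξ = 143.6/2 = 71.81 mol.
Outlet amounts (n = n₀ + ν ξ):
  A: 176 − 2(71.81) = 32.38
  D: 0 + 1(71.81) = 71.81
  C: 0 + 1(71.81) = 71.81
  B: 324 (inert)
Total out = 32.38 + 71.81 + 71.81 + 324 = 500 mol.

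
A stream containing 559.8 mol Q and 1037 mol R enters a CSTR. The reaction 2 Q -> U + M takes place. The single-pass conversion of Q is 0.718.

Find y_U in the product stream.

0.126

Q reacted = 0.718 × 559.8 = 401.9 mol; ν_Q = −2, so ξ = 401.9/2 = 201 mol.
Outlet amounts (n = n₀ + ν ξ):
  Q: 559.8 − 2(201) = 157.9
  U: 0 + 1(201) = 201
  M: 0 + 1(201) = 201
  R: 1037 (inert)
Total out = 1597 mol; y_U = 201 / 1597 = 0.1259.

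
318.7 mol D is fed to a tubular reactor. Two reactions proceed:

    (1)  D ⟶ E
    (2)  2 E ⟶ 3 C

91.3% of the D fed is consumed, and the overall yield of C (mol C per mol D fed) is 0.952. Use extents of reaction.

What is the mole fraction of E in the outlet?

Conversion of D: D consumed = 1ξ₁ = 0.913 × 318.7 → ξ₁ = 291 mol.
Yield of C: 3ξ₂ / 318.7 = 0.952 → ξ₂ = 101.1 mol.
Outlet amounts (n = n₀ + Σ ν·ξ):
  D: 318.7 − 1(291) = 27.73
  E: 0 + 1(291) − 2(101.1) = 88.7
  C: 0 + 3(101.1) = 303.4
Total out = 419.8 mol; y_E = 88.7 / 419.8 = 0.2113.

0.211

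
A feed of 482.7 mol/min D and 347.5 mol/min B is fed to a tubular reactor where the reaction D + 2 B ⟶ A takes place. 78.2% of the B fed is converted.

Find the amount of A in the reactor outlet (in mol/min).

136 mol/min

B reacted = 0.782 × 347.5 = 271.7 mol/min; ν_B = −2, so ξ = 271.7/2 = 135.9 mol/min.
Outlet amounts (n = n₀ + ν ξ):
  D: 482.7 − 1(135.9) = 346.8
  B: 347.5 − 2(135.9) = 75.75
  A: 0 + 1(135.9) = 135.9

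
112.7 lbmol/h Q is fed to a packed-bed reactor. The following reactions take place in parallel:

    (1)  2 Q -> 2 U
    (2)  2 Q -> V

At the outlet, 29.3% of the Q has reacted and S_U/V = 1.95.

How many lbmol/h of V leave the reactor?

Conversion of Q: Q consumed = 0.293 × 112.7 = 33.02 lbmol/h = 2ξ₁ + 2ξ₂.
Selectivity: 2ξ₁ / (1ξ₂) = 1.95 → ξ₁ = 0.975 ξ₂.
Substitute: (2·0.975 + 2) ξ₂ = 33.02 → ξ₂ = 8.36 lbmol/h, ξ₁ = 8.151 lbmol/h.
Outlet amounts (n = n₀ + Σ ν·ξ):
  Q: 112.7 − 2(8.151) − 2(8.36) = 79.68
  U: 0 + 2(8.151) = 16.3
  V: 0 + 1(8.36) = 8.36

8.36 lbmol/h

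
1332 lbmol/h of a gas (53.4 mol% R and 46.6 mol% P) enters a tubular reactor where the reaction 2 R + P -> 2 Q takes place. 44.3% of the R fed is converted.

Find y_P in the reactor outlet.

0.394

R reacted = 0.443 × 711.3 = 315.1 lbmol/h; ν_R = −2, so ξ = 315.1/2 = 157.6 lbmol/h.
Outlet amounts (n = n₀ + ν ξ):
  R: 711.3 − 2(157.6) = 396.2
  P: 620.7 − 1(157.6) = 463.2
  Q: 0 + 2(157.6) = 315.1
Total out = 1174 lbmol/h; y_P = 463.2 / 1174 = 0.3944.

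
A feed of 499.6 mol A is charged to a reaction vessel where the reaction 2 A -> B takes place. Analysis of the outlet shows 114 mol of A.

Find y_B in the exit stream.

For A: n = n₀ − 2ξ → 114 = 499.6 − 2ξ, giving ξ = 192.8 mol.
Outlet amounts (n = n₀ + ν ξ):
  A: 499.6 − 2(192.8) = 114
  B: 0 + 1(192.8) = 192.8
Total out = 306.8 mol; y_B = 192.8 / 306.8 = 0.6284.

0.628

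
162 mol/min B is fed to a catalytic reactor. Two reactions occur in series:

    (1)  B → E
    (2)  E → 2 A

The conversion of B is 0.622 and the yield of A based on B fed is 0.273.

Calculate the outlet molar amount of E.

Conversion of B: B consumed = 1ξ₁ = 0.622 × 162 → ξ₁ = 100.8 mol/min.
Yield of A: 2ξ₂ / 162 = 0.273 → ξ₂ = 22.11 mol/min.
Outlet amounts (n = n₀ + Σ ν·ξ):
  B: 162 − 1(100.8) = 61.24
  E: 0 + 1(100.8) − 1(22.11) = 78.65
  A: 0 + 2(22.11) = 44.23

78.7 mol/min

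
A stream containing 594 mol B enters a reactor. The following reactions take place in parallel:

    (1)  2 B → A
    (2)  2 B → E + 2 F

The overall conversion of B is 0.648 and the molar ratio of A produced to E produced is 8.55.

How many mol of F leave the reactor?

Conversion of B: B consumed = 0.648 × 594 = 384.9 mol = 2ξ₁ + 2ξ₂.
Selectivity: 1ξ₁ / (1ξ₂) = 8.55 → ξ₁ = 8.55 ξ₂.
Substitute: (2·8.55 + 2) ξ₂ = 384.9 → ξ₂ = 20.15 mol, ξ₁ = 172.3 mol.
Outlet amounts (n = n₀ + Σ ν·ξ):
  B: 594 − 2(172.3) − 2(20.15) = 209.1
  A: 0 + 1(172.3) = 172.3
  E: 0 + 1(20.15) = 20.15
  F: 0 + 2(20.15) = 40.3

40.3 mol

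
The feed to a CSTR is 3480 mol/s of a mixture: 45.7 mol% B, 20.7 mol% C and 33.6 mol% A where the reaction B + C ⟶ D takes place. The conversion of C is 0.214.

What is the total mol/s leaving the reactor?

C reacted = 0.214 × 720.4 = 154.2 mol/s; ν_C = −1, so ξ = 154.2/1 = 154.2 mol/s.
Outlet amounts (n = n₀ + ν ξ):
  B: 1590 − 1(154.2) = 1436
  C: 720.4 − 1(154.2) = 566.2
  D: 0 + 1(154.2) = 154.2
  A: 1169 (inert)
Total out = 1436 + 566.2 + 154.2 + 1169 = 3326 mol/s.

3330 mol/s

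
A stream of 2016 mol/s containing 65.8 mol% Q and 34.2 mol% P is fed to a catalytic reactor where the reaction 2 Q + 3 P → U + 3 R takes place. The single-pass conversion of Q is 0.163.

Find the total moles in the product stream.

1910 mol/s

Q reacted = 0.163 × 1327 = 216.2 mol/s; ν_Q = −2, so ξ = 216.2/2 = 108.1 mol/s.
Outlet amounts (n = n₀ + ν ξ):
  Q: 1327 − 2(108.1) = 1110
  P: 689.5 − 3(108.1) = 365.1
  U: 0 + 1(108.1) = 108.1
  R: 0 + 3(108.1) = 324.3
Total out = 1110 + 365.1 + 108.1 + 324.3 = 1908 mol/s.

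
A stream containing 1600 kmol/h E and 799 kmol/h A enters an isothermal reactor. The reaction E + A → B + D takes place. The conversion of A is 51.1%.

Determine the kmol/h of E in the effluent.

A reacted = 0.511 × 799 = 408.3 kmol/h; ν_A = −1, so ξ = 408.3/1 = 408.3 kmol/h.
Outlet amounts (n = n₀ + ν ξ):
  E: 1600 − 1(408.3) = 1192
  A: 799 − 1(408.3) = 390.7
  B: 0 + 1(408.3) = 408.3
  D: 0 + 1(408.3) = 408.3

1190 kmol/h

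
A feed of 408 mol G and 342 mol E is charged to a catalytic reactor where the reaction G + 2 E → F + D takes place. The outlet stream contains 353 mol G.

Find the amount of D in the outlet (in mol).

For G: n = n₀ − 1ξ → 353 = 408 − 1ξ, giving ξ = 55 mol.
Outlet amounts (n = n₀ + ν ξ):
  G: 408 − 1(55) = 353
  E: 342 − 2(55) = 232
  F: 0 + 1(55) = 55
  D: 0 + 1(55) = 55

55 mol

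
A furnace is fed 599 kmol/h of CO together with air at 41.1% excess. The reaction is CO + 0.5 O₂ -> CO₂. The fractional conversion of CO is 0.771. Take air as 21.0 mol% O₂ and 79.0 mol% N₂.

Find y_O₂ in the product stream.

Stoichiometric O₂ = 0.5 × 599 = 299.5 kmol/h; O₂ fed = 299.5 × 1.411 = 422.6 kmol/h.
N₂ fed = 422.6 × 79/21 = 1590 kmol/h.
Fuel reacted = 0.771 × 599 → ξ = 461.8 kmol/h.
Outlet (n = n₀ + ν ξ):
  CO: 599 − 1(461.8) = 137.2
  O₂: 422.6 − 0.5(461.8) = 191.7
  N₂: 1590 (inert)
  CO₂: 0 + 1(461.8) = 461.8
Total out = 2380 kmol/h; y_O₂ = 191.7 / 2380 = 0.08052.

0.0805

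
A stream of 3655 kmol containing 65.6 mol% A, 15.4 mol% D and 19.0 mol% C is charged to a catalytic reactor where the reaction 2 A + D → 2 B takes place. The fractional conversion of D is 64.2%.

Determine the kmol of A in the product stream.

1670 kmol

D reacted = 0.642 × 562.9 = 361.4 kmol; ν_D = −1, so ξ = 361.4/1 = 361.4 kmol.
Outlet amounts (n = n₀ + ν ξ):
  A: 2398 − 2(361.4) = 1675
  D: 562.9 − 1(361.4) = 201.5
  B: 0 + 2(361.4) = 722.7
  C: 694.5 (inert)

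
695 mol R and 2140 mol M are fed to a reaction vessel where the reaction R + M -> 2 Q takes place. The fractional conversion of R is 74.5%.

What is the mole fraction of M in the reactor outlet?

R reacted = 0.745 × 695 = 517.8 mol; ν_R = −1, so ξ = 517.8/1 = 517.8 mol.
Outlet amounts (n = n₀ + ν ξ):
  R: 695 − 1(517.8) = 177.2
  M: 2140 − 1(517.8) = 1622
  Q: 0 + 2(517.8) = 1036
Total out = 2835 mol; y_M = 1622 / 2835 = 0.5722.

0.572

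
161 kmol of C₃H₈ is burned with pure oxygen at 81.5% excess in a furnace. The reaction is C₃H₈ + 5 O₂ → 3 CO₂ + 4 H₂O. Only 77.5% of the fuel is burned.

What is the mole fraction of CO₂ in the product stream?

Stoichiometric O₂ = 5 × 161 = 805 kmol; O₂ fed = 805 × 1.815 = 1461 kmol.
Fuel reacted = 0.775 × 161 → ξ = 124.8 kmol.
Outlet (n = n₀ + ν ξ):
  C₃H₈: 161 − 1(124.8) = 36.22
  O₂: 1461 − 5(124.8) = 837.2
  CO₂: 0 + 3(124.8) = 374.3
  H₂O: 0 + 4(124.8) = 499.1
Total out = 1747 kmol; y_CO₂ = 374.3 / 1747 = 0.2143.

0.214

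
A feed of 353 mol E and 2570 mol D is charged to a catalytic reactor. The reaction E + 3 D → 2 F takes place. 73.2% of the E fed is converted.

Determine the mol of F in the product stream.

517 mol

E reacted = 0.732 × 353 = 258.4 mol; ν_E = −1, so ξ = 258.4/1 = 258.4 mol.
Outlet amounts (n = n₀ + ν ξ):
  E: 353 − 1(258.4) = 94.6
  D: 2570 − 3(258.4) = 1795
  F: 0 + 2(258.4) = 516.8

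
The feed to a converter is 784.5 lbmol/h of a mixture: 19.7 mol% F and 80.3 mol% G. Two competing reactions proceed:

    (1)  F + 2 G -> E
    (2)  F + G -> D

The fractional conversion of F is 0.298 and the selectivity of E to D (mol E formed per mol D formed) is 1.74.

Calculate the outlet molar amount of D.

16.8 lbmol/h

Conversion of F: F consumed = 0.298 × 154.5 = 46.05 lbmol/h = 1ξ₁ + 1ξ₂.
Selectivity: 1ξ₁ / (1ξ₂) = 1.74 → ξ₁ = 1.74 ξ₂.
Substitute: (1·1.74 + 1) ξ₂ = 46.05 → ξ₂ = 16.81 lbmol/h, ξ₁ = 29.25 lbmol/h.
Outlet amounts (n = n₀ + Σ ν·ξ):
  F: 154.5 − 1(29.25) − 1(16.81) = 108.5
  G: 630 − 2(29.25) − 1(16.81) = 554.7
  E: 0 + 1(29.25) = 29.25
  D: 0 + 1(16.81) = 16.81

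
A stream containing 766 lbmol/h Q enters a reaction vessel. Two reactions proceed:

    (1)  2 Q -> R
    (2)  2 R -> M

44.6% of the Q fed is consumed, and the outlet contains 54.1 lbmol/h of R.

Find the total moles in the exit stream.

537 lbmol/h

Conversion of Q: Q consumed = 2ξ₁ = 0.446 × 766 → ξ₁ = 170.8 lbmol/h.
R balance: n_R = 0 + 1ξ₁ − 2ξ₂ = 54.1 → ξ₂ = (1·170.8 − 54.1)/2 = 58.36 lbmol/h.
Outlet amounts (n = n₀ + Σ ν·ξ):
  Q: 766 − 2(170.8) = 424.4
  R: 0 + 1(170.8) − 2(58.36) = 54.1
  M: 0 + 1(58.36) = 58.36
Total out = 424.4 + 54.1 + 58.36 = 536.8 lbmol/h.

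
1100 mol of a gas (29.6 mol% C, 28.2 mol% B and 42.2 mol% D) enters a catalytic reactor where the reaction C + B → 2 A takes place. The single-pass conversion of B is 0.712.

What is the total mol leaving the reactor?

1100 mol

B reacted = 0.712 × 310.2 = 220.9 mol; ν_B = −1, so ξ = 220.9/1 = 220.9 mol.
Outlet amounts (n = n₀ + ν ξ):
  C: 325.6 − 1(220.9) = 104.7
  B: 310.2 − 1(220.9) = 89.34
  A: 0 + 2(220.9) = 441.7
  D: 464.2 (inert)
Total out = 104.7 + 89.34 + 441.7 + 464.2 = 1100 mol.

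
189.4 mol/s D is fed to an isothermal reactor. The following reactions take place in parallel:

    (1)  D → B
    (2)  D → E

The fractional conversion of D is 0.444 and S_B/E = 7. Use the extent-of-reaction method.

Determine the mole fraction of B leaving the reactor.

0.389

Conversion of D: D consumed = 0.444 × 189.4 = 84.09 mol/s = 1ξ₁ + 1ξ₂.
Selectivity: 1ξ₁ / (1ξ₂) = 7 → ξ₁ = 7 ξ₂.
Substitute: (1·7 + 1) ξ₂ = 84.09 → ξ₂ = 10.51 mol/s, ξ₁ = 73.58 mol/s.
Outlet amounts (n = n₀ + Σ ν·ξ):
  D: 189.4 − 1(73.58) − 1(10.51) = 105.3
  B: 0 + 1(73.58) = 73.58
  E: 0 + 1(10.51) = 10.51
Total out = 189.4 mol/s; y_B = 73.58 / 189.4 = 0.3885.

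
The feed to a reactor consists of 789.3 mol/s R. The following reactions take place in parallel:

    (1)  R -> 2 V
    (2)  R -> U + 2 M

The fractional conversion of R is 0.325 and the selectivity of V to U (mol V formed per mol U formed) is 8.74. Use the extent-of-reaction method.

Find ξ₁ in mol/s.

ξ₁ = 209 mol/s

Conversion of R: R consumed = 0.325 × 789.3 = 256.5 mol/s = 1ξ₁ + 1ξ₂.
Selectivity: 2ξ₁ / (1ξ₂) = 8.74 → ξ₁ = 4.37 ξ₂.
Substitute: (1·4.37 + 1) ξ₂ = 256.5 → ξ₂ = 47.77 mol/s, ξ₁ = 208.8 mol/s.
Outlet amounts (n = n₀ + Σ ν·ξ):
  R: 789.3 − 1(208.8) − 1(47.77) = 532.8
  V: 0 + 2(208.8) = 417.5
  U: 0 + 1(47.77) = 47.77
  M: 0 + 2(47.77) = 95.54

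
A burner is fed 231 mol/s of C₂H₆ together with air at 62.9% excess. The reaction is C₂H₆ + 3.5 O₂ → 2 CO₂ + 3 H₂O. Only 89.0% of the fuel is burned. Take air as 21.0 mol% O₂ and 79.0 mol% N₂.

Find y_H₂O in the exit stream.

Stoichiometric O₂ = 3.5 × 231 = 808.5 mol/s; O₂ fed = 808.5 × 1.629 = 1317 mol/s.
N₂ fed = 1317 × 79/21 = 4955 mol/s.
Fuel reacted = 0.89 × 231 → ξ = 205.6 mol/s.
Outlet (n = n₀ + ν ξ):
  C₂H₆: 231 − 1(205.6) = 25.41
  O₂: 1317 − 3.5(205.6) = 597.5
  N₂: 4955 (inert)
  CO₂: 0 + 2(205.6) = 411.2
  H₂O: 0 + 3(205.6) = 616.8
Total out = 6605 mol/s; y_H₂O = 616.8 / 6605 = 0.09337.

0.0934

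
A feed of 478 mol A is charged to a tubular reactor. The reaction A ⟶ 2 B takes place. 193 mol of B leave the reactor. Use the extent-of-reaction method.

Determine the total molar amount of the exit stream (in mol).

For B: n = n₀ + 2ξ → 193 = 0 + 2ξ, giving ξ = 96.5 mol.
Outlet amounts (n = n₀ + ν ξ):
  A: 478 − 1(96.5) = 381.5
  B: 0 + 2(96.5) = 193
Total out = 381.5 + 193 = 574.5 mol.

574 mol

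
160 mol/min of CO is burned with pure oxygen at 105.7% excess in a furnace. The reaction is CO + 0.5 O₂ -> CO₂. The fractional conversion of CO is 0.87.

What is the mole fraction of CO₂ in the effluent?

Stoichiometric O₂ = 0.5 × 160 = 80 mol/min; O₂ fed = 80 × 2.057 = 164.6 mol/min.
Fuel reacted = 0.87 × 160 → ξ = 139.2 mol/min.
Outlet (n = n₀ + ν ξ):
  CO: 160 − 1(139.2) = 20.8
  O₂: 164.6 − 0.5(139.2) = 94.96
  CO₂: 0 + 1(139.2) = 139.2
Total out = 255 mol/min; y_CO₂ = 139.2 / 255 = 0.546.

0.546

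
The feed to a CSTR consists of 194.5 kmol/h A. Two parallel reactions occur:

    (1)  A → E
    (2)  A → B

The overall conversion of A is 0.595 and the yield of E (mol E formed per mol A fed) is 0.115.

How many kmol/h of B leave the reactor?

93.4 kmol/h

Yield of E: 1ξ₁ / 194.5 = 0.115 → ξ₁ = 22.37 kmol/h.
Conversion of A: 1ξ₁ + 1ξ₂ = 0.595 × 194.5 = 115.7 → ξ₂ = 93.36 kmol/h.
Outlet amounts (n = n₀ + Σ ν·ξ):
  A: 194.5 − 1(22.37) − 1(93.36) = 78.77
  E: 0 + 1(22.37) = 22.37
  B: 0 + 1(93.36) = 93.36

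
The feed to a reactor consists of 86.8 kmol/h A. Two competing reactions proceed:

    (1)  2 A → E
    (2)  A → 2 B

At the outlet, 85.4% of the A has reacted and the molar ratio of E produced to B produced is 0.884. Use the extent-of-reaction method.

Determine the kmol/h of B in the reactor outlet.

32.7 kmol/h

Conversion of A: A consumed = 0.854 × 86.8 = 74.13 kmol/h = 2ξ₁ + 1ξ₂.
Selectivity: 1ξ₁ / (2ξ₂) = 0.884 → ξ₁ = 1.768 ξ₂.
Substitute: (2·1.768 + 1) ξ₂ = 74.13 → ξ₂ = 16.34 kmol/h, ξ₁ = 28.89 kmol/h.
Outlet amounts (n = n₀ + Σ ν·ξ):
  A: 86.8 − 2(28.89) − 1(16.34) = 12.67
  E: 0 + 1(28.89) = 28.89
  B: 0 + 2(16.34) = 32.68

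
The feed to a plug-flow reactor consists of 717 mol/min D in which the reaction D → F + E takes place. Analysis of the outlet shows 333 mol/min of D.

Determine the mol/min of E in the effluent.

For D: n = n₀ − 1ξ → 333 = 717 − 1ξ, giving ξ = 384 mol/min.
Outlet amounts (n = n₀ + ν ξ):
  D: 717 − 1(384) = 333
  F: 0 + 1(384) = 384
  E: 0 + 1(384) = 384

384 mol/min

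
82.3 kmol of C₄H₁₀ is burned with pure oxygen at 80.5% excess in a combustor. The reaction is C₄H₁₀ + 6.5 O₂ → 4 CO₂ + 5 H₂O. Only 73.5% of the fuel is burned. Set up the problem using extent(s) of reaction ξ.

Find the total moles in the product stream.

1140 kmol

Stoichiometric O₂ = 6.5 × 82.3 = 534.9 kmol; O₂ fed = 534.9 × 1.805 = 965.6 kmol.
Fuel reacted = 0.735 × 82.3 → ξ = 60.49 kmol.
Outlet (n = n₀ + ν ξ):
  C₄H₁₀: 82.3 − 1(60.49) = 21.81
  O₂: 965.6 − 6.5(60.49) = 572.4
  CO₂: 0 + 4(60.49) = 242
  H₂O: 0 + 5(60.49) = 302.5
Total out = 21.81 + 572.4 + 242 + 302.5 = 1139 kmol.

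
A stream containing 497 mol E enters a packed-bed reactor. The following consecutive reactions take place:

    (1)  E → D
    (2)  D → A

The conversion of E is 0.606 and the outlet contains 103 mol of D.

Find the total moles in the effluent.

497 mol

Conversion of E: E consumed = 1ξ₁ = 0.606 × 497 → ξ₁ = 301.2 mol.
D balance: n_D = 0 + 1ξ₁ − 1ξ₂ = 103 → ξ₂ = (1·301.2 − 103)/1 = 198.2 mol.
Outlet amounts (n = n₀ + Σ ν·ξ):
  E: 497 − 1(301.2) = 195.8
  D: 0 + 1(301.2) − 1(198.2) = 103
  A: 0 + 1(198.2) = 198.2
Total out = 195.8 + 103 + 198.2 = 497 mol.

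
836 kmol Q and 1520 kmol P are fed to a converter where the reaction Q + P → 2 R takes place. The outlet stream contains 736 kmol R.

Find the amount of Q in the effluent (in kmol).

For R: n = n₀ + 2ξ → 736 = 0 + 2ξ, giving ξ = 368 kmol.
Outlet amounts (n = n₀ + ν ξ):
  Q: 836 − 1(368) = 468
  P: 1520 − 1(368) = 1152
  R: 0 + 2(368) = 736

468 kmol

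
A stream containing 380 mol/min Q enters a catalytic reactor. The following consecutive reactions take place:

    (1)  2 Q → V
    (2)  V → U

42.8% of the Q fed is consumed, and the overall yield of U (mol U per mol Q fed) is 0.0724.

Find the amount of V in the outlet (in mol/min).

53.8 mol/min

Conversion of Q: Q consumed = 2ξ₁ = 0.428 × 380 → ξ₁ = 81.32 mol/min.
Yield of U: 1ξ₂ / 380 = 0.0724 → ξ₂ = 27.51 mol/min.
Outlet amounts (n = n₀ + Σ ν·ξ):
  Q: 380 − 2(81.32) = 217.4
  V: 0 + 1(81.32) − 1(27.51) = 53.81
  U: 0 + 1(27.51) = 27.51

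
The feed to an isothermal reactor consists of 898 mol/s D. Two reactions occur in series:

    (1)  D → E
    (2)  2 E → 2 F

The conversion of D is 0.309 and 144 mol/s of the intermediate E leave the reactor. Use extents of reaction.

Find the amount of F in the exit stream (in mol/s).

Conversion of D: D consumed = 1ξ₁ = 0.309 × 898 → ξ₁ = 277.5 mol/s.
E balance: n_E = 0 + 1ξ₁ − 2ξ₂ = 144 → ξ₂ = (1·277.5 − 144)/2 = 66.74 mol/s.
Outlet amounts (n = n₀ + Σ ν·ξ):
  D: 898 − 1(277.5) = 620.5
  E: 0 + 1(277.5) − 2(66.74) = 144
  F: 0 + 2(66.74) = 133.5

133 mol/s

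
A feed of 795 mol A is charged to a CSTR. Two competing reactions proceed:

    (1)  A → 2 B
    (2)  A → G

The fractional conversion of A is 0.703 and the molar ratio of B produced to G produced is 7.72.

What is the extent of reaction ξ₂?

ξ₂ = 115 mol

Conversion of A: A consumed = 0.703 × 795 = 558.9 mol = 1ξ₁ + 1ξ₂.
Selectivity: 2ξ₁ / (1ξ₂) = 7.72 → ξ₁ = 3.86 ξ₂.
Substitute: (1·3.86 + 1) ξ₂ = 558.9 → ξ₂ = 115 mol, ξ₁ = 443.9 mol.
Outlet amounts (n = n₀ + Σ ν·ξ):
  A: 795 − 1(443.9) − 1(115) = 236.1
  B: 0 + 2(443.9) = 887.8
  G: 0 + 1(115) = 115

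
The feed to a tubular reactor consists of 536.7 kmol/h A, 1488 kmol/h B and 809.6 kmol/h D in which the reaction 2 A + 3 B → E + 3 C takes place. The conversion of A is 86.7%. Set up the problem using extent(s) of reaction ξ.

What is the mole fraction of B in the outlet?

A reacted = 0.867 × 536.7 = 465.3 kmol/h; ν_A = −2, so ξ = 465.3/2 = 232.7 kmol/h.
Outlet amounts (n = n₀ + ν ξ):
  A: 536.7 − 2(232.7) = 71.38
  B: 1488 − 3(232.7) = 790
  E: 0 + 1(232.7) = 232.7
  C: 0 + 3(232.7) = 698
  D: 809.6 (inert)
Total out = 2602 kmol/h; y_B = 790 / 2602 = 0.3037.

0.304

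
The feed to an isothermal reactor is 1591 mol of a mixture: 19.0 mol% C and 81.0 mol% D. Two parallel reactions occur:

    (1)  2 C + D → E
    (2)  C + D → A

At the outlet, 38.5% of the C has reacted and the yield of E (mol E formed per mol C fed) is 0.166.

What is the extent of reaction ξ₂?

ξ₂ = 16 mol

Yield of E: 1ξ₁ / 302.3 = 0.166 → ξ₁ = 50.18 mol.
Conversion of C: 2ξ₁ + 1ξ₂ = 0.385 × 302.3 = 116.4 → ξ₂ = 16.02 mol.
Outlet amounts (n = n₀ + Σ ν·ξ):
  C: 302.3 − 2(50.18) − 1(16.02) = 185.9
  D: 1289 − 1(50.18) − 1(16.02) = 1223
  E: 0 + 1(50.18) = 50.18
  A: 0 + 1(16.02) = 16.02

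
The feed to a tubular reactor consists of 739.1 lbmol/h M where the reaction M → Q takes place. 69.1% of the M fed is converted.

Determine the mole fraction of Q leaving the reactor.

M reacted = 0.691 × 739.1 = 510.7 lbmol/h; ν_M = −1, so ξ = 510.7/1 = 510.7 lbmol/h.
Outlet amounts (n = n₀ + ν ξ):
  M: 739.1 − 1(510.7) = 228.4
  Q: 0 + 1(510.7) = 510.7
Total out = 739.1 lbmol/h; y_Q = 510.7 / 739.1 = 0.691.

0.691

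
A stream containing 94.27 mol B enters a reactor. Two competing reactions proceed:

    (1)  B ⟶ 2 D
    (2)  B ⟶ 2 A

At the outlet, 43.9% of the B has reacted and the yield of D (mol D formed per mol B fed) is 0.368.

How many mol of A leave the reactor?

Yield of D: 2ξ₁ / 94.27 = 0.368 → ξ₁ = 17.35 mol.
Conversion of B: 1ξ₁ + 1ξ₂ = 0.439 × 94.27 = 41.38 → ξ₂ = 24.04 mol.
Outlet amounts (n = n₀ + Σ ν·ξ):
  B: 94.27 − 1(17.35) − 1(24.04) = 52.89
  D: 0 + 2(17.35) = 34.69
  A: 0 + 2(24.04) = 48.08

48.1 mol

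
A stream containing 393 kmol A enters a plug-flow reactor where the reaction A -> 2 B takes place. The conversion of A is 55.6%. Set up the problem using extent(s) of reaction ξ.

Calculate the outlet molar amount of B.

437 kmol

A reacted = 0.556 × 393 = 218.5 kmol; ν_A = −1, so ξ = 218.5/1 = 218.5 kmol.
Outlet amounts (n = n₀ + ν ξ):
  A: 393 − 1(218.5) = 174.5
  B: 0 + 2(218.5) = 437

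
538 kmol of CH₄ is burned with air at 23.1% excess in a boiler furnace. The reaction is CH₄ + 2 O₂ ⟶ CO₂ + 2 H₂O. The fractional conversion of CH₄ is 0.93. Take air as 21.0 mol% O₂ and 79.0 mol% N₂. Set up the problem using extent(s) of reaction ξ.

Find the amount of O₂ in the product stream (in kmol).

Stoichiometric O₂ = 2 × 538 = 1076 kmol; O₂ fed = 1076 × 1.231 = 1325 kmol.
N₂ fed = 1325 × 79/21 = 4983 kmol.
Fuel reacted = 0.93 × 538 → ξ = 500.3 kmol.
Outlet (n = n₀ + ν ξ):
  CH₄: 538 − 1(500.3) = 37.66
  O₂: 1325 − 2(500.3) = 323.9
  N₂: 4983 (inert)
  CO₂: 0 + 1(500.3) = 500.3
  H₂O: 0 + 2(500.3) = 1001

324 kmol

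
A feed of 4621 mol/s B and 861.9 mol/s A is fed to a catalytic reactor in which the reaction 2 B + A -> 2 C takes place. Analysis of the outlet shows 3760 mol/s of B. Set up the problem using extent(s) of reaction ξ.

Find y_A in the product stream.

For B: n = n₀ − 2ξ → 3760 = 4621 − 2ξ, giving ξ = 430.5 mol/s.
Outlet amounts (n = n₀ + ν ξ):
  B: 4621 − 2(430.5) = 3760
  A: 861.9 − 1(430.5) = 431.4
  C: 0 + 2(430.5) = 861
Total out = 5052 mol/s; y_A = 431.4 / 5052 = 0.08539.

0.0854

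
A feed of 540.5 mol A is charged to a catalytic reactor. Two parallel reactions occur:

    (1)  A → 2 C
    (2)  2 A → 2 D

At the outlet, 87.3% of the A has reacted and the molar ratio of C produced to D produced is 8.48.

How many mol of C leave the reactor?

764 mol

Conversion of A: A consumed = 0.873 × 540.5 = 471.9 mol = 1ξ₁ + 2ξ₂.
Selectivity: 2ξ₁ / (2ξ₂) = 8.48 → ξ₁ = 8.48 ξ₂.
Substitute: (1·8.48 + 2) ξ₂ = 471.9 → ξ₂ = 45.02 mol, ξ₁ = 381.8 mol.
Outlet amounts (n = n₀ + Σ ν·ξ):
  A: 540.5 − 1(381.8) − 2(45.02) = 68.64
  C: 0 + 2(381.8) = 763.6
  D: 0 + 2(45.02) = 90.05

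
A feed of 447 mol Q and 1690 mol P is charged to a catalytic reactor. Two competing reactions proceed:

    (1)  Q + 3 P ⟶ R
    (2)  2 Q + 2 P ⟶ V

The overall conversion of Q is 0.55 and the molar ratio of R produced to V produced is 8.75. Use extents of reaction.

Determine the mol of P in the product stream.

Conversion of Q: Q consumed = 0.55 × 447 = 245.9 mol = 1ξ₁ + 2ξ₂.
Selectivity: 1ξ₁ / (1ξ₂) = 8.75 → ξ₁ = 8.75 ξ₂.
Substitute: (1·8.75 + 2) ξ₂ = 245.9 → ξ₂ = 22.87 mol, ξ₁ = 200.1 mol.
Outlet amounts (n = n₀ + Σ ν·ξ):
  Q: 447 − 1(200.1) − 2(22.87) = 201.1
  P: 1690 − 3(200.1) − 2(22.87) = 1044
  R: 0 + 1(200.1) = 200.1
  V: 0 + 1(22.87) = 22.87

1040 mol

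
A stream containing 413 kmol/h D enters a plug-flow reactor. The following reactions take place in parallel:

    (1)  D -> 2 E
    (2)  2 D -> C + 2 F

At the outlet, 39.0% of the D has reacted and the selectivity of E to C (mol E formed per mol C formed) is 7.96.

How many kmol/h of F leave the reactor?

Conversion of D: D consumed = 0.39 × 413 = 161.1 kmol/h = 1ξ₁ + 2ξ₂.
Selectivity: 2ξ₁ / (1ξ₂) = 7.96 → ξ₁ = 3.98 ξ₂.
Substitute: (1·3.98 + 2) ξ₂ = 161.1 → ξ₂ = 26.93 kmol/h, ξ₁ = 107.2 kmol/h.
Outlet amounts (n = n₀ + Σ ν·ξ):
  D: 413 − 1(107.2) − 2(26.93) = 251.9
  E: 0 + 2(107.2) = 214.4
  C: 0 + 1(26.93) = 26.93
  F: 0 + 2(26.93) = 53.87

53.9 kmol/h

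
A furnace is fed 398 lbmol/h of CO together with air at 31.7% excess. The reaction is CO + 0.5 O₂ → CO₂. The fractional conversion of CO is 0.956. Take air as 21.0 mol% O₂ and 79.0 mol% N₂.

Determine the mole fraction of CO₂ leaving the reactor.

Stoichiometric O₂ = 0.5 × 398 = 199 lbmol/h; O₂ fed = 199 × 1.317 = 262.1 lbmol/h.
N₂ fed = 262.1 × 79/21 = 985.9 lbmol/h.
Fuel reacted = 0.956 × 398 → ξ = 380.5 lbmol/h.
Outlet (n = n₀ + ν ξ):
  CO: 398 − 1(380.5) = 17.51
  O₂: 262.1 − 0.5(380.5) = 71.84
  N₂: 985.9 (inert)
  CO₂: 0 + 1(380.5) = 380.5
Total out = 1456 lbmol/h; y_CO₂ = 380.5 / 1456 = 0.2614.

0.261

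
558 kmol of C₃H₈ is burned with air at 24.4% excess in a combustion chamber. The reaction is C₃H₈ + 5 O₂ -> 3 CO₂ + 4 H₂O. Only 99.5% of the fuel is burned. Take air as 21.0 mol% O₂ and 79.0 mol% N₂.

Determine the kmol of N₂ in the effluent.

13100 kmol

Stoichiometric O₂ = 5 × 558 = 2790 kmol; O₂ fed = 2790 × 1.244 = 3471 kmol.
N₂ fed = 3471 × 79/21 = 13060 kmol.
Fuel reacted = 0.995 × 558 → ξ = 555.2 kmol.
Outlet (n = n₀ + ν ξ):
  C₃H₈: 558 − 1(555.2) = 2.79
  O₂: 3471 − 5(555.2) = 694.7
  N₂: 13060 (inert)
  CO₂: 0 + 3(555.2) = 1666
  H₂O: 0 + 4(555.2) = 2221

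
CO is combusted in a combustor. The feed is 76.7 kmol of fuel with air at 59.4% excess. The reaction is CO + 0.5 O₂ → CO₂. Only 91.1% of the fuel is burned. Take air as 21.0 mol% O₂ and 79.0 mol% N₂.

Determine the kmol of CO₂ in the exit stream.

Stoichiometric O₂ = 0.5 × 76.7 = 38.35 kmol; O₂ fed = 38.35 × 1.594 = 61.13 kmol.
N₂ fed = 61.13 × 79/21 = 230 kmol.
Fuel reacted = 0.911 × 76.7 → ξ = 69.87 kmol.
Outlet (n = n₀ + ν ξ):
  CO: 76.7 − 1(69.87) = 6.826
  O₂: 61.13 − 0.5(69.87) = 26.19
  N₂: 230 (inert)
  CO₂: 0 + 1(69.87) = 69.87

69.9 kmol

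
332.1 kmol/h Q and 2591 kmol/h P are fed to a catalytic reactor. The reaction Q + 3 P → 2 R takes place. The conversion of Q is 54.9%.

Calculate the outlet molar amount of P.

2040 kmol/h

Q reacted = 0.549 × 332.1 = 182.3 kmol/h; ν_Q = −1, so ξ = 182.3/1 = 182.3 kmol/h.
Outlet amounts (n = n₀ + ν ξ):
  Q: 332.1 − 1(182.3) = 149.8
  P: 2591 − 3(182.3) = 2044
  R: 0 + 2(182.3) = 364.6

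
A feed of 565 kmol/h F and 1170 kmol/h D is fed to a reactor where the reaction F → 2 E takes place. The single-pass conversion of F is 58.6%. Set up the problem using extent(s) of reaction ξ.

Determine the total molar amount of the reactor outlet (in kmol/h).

2070 kmol/h

F reacted = 0.586 × 565 = 331.1 kmol/h; ν_F = −1, so ξ = 331.1/1 = 331.1 kmol/h.
Outlet amounts (n = n₀ + ν ξ):
  F: 565 − 1(331.1) = 233.9
  E: 0 + 2(331.1) = 662.2
  D: 1170 (inert)
Total out = 233.9 + 662.2 + 1170 = 2066 kmol/h.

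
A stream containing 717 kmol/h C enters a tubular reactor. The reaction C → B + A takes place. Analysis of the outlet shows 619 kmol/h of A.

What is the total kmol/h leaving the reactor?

1340 kmol/h

For A: n = n₀ + 1ξ → 619 = 0 + 1ξ, giving ξ = 619 kmol/h.
Outlet amounts (n = n₀ + ν ξ):
  C: 717 − 1(619) = 98
  B: 0 + 1(619) = 619
  A: 0 + 1(619) = 619
Total out = 98 + 619 + 619 = 1336 kmol/h.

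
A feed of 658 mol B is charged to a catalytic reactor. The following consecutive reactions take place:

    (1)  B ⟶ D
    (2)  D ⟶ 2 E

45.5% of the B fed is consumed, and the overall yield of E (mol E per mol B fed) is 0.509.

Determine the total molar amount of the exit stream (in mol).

825 mol

Conversion of B: B consumed = 1ξ₁ = 0.455 × 658 → ξ₁ = 299.4 mol.
Yield of E: 2ξ₂ / 658 = 0.509 → ξ₂ = 167.5 mol.
Outlet amounts (n = n₀ + Σ ν·ξ):
  B: 658 − 1(299.4) = 358.6
  D: 0 + 1(299.4) − 1(167.5) = 131.9
  E: 0 + 2(167.5) = 334.9
Total out = 358.6 + 131.9 + 334.9 = 825.5 mol.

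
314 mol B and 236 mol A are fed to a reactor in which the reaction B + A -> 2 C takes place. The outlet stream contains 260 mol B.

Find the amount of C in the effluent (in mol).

For B: n = n₀ − 1ξ → 260 = 314 − 1ξ, giving ξ = 54 mol.
Outlet amounts (n = n₀ + ν ξ):
  B: 314 − 1(54) = 260
  A: 236 − 1(54) = 182
  C: 0 + 2(54) = 108

108 mol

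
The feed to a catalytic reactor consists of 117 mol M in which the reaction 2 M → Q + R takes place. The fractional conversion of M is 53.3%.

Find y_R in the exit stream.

M reacted = 0.533 × 117 = 62.36 mol; ν_M = −2, so ξ = 62.36/2 = 31.18 mol.
Outlet amounts (n = n₀ + ν ξ):
  M: 117 − 2(31.18) = 54.64
  Q: 0 + 1(31.18) = 31.18
  R: 0 + 1(31.18) = 31.18
Total out = 117 mol; y_R = 31.18 / 117 = 0.2665.

0.267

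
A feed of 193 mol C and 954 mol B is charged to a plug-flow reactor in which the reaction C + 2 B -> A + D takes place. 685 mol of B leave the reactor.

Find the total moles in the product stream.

1010 mol

For B: n = n₀ − 2ξ → 685 = 954 − 2ξ, giving ξ = 134.5 mol.
Outlet amounts (n = n₀ + ν ξ):
  C: 193 − 1(134.5) = 58.5
  B: 954 − 2(134.5) = 685
  A: 0 + 1(134.5) = 134.5
  D: 0 + 1(134.5) = 134.5
Total out = 58.5 + 685 + 134.5 + 134.5 = 1012 mol.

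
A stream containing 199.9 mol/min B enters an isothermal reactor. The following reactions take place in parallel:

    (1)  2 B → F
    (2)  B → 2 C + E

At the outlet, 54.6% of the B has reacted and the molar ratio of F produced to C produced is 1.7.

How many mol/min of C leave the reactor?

28 mol/min

Conversion of B: B consumed = 0.546 × 199.9 = 109.1 mol/min = 2ξ₁ + 1ξ₂.
Selectivity: 1ξ₁ / (2ξ₂) = 1.7 → ξ₁ = 3.4 ξ₂.
Substitute: (2·3.4 + 1) ξ₂ = 109.1 → ξ₂ = 13.99 mol/min, ξ₁ = 47.58 mol/min.
Outlet amounts (n = n₀ + Σ ν·ξ):
  B: 199.9 − 2(47.58) − 1(13.99) = 90.75
  F: 0 + 1(47.58) = 47.58
  C: 0 + 2(13.99) = 27.99
  E: 0 + 1(13.99) = 13.99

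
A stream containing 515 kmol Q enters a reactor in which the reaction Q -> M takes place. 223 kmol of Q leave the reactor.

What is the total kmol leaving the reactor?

For Q: n = n₀ − 1ξ → 223 = 515 − 1ξ, giving ξ = 292 kmol.
Outlet amounts (n = n₀ + ν ξ):
  Q: 515 − 1(292) = 223
  M: 0 + 1(292) = 292
Total out = 223 + 292 = 515 kmol.

515 kmol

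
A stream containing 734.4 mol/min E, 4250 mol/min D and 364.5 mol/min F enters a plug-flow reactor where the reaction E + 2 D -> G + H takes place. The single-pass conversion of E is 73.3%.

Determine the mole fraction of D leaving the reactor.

E reacted = 0.733 × 734.4 = 538.3 mol/min; ν_E = −1, so ξ = 538.3/1 = 538.3 mol/min.
Outlet amounts (n = n₀ + ν ξ):
  E: 734.4 − 1(538.3) = 196.1
  D: 4250 − 2(538.3) = 3173
  G: 0 + 1(538.3) = 538.3
  H: 0 + 1(538.3) = 538.3
  F: 364.5 (inert)
Total out = 4811 mol/min; y_D = 3173 / 4811 = 0.6597.

0.66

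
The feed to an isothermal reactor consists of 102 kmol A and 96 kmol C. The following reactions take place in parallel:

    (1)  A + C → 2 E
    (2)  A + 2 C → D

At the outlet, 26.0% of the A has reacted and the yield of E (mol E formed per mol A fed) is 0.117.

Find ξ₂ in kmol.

Yield of E: 2ξ₁ / 102 = 0.117 → ξ₁ = 5.967 kmol.
Conversion of A: 1ξ₁ + 1ξ₂ = 0.26 × 102 = 26.52 → ξ₂ = 20.55 kmol.
Outlet amounts (n = n₀ + Σ ν·ξ):
  A: 102 − 1(5.967) − 1(20.55) = 75.48
  C: 96 − 1(5.967) − 2(20.55) = 48.93
  E: 0 + 2(5.967) = 11.93
  D: 0 + 1(20.55) = 20.55

ξ₂ = 20.6 kmol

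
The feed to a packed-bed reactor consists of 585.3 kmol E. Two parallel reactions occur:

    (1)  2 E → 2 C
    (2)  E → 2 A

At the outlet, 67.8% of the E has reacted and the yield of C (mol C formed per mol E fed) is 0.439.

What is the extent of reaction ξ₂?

Yield of C: 2ξ₁ / 585.3 = 0.439 → ξ₁ = 128.5 kmol.
Conversion of E: 2ξ₁ + 1ξ₂ = 0.678 × 585.3 = 396.8 → ξ₂ = 139.9 kmol.
Outlet amounts (n = n₀ + Σ ν·ξ):
  E: 585.3 − 2(128.5) − 1(139.9) = 188.5
  C: 0 + 2(128.5) = 256.9
  A: 0 + 2(139.9) = 279.8

ξ₂ = 140 kmol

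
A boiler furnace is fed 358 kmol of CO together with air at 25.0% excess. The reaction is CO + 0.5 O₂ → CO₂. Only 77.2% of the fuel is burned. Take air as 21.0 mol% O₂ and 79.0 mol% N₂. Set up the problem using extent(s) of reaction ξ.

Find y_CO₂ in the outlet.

0.215

Stoichiometric O₂ = 0.5 × 358 = 179 kmol; O₂ fed = 179 × 1.250 = 223.8 kmol.
N₂ fed = 223.8 × 79/21 = 841.7 kmol.
Fuel reacted = 0.772 × 358 → ξ = 276.4 kmol.
Outlet (n = n₀ + ν ξ):
  CO: 358 − 1(276.4) = 81.62
  O₂: 223.8 − 0.5(276.4) = 85.56
  N₂: 841.7 (inert)
  CO₂: 0 + 1(276.4) = 276.4
Total out = 1285 kmol; y_CO₂ = 276.4 / 1285 = 0.215.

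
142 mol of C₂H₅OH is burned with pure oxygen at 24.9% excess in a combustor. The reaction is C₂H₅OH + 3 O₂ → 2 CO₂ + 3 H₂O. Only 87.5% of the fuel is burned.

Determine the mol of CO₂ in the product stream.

248 mol

Stoichiometric O₂ = 3 × 142 = 426 mol; O₂ fed = 426 × 1.249 = 532.1 mol.
Fuel reacted = 0.875 × 142 → ξ = 124.2 mol.
Outlet (n = n₀ + ν ξ):
  C₂H₅OH: 142 − 1(124.2) = 17.75
  O₂: 532.1 − 3(124.2) = 159.3
  CO₂: 0 + 2(124.2) = 248.5
  H₂O: 0 + 3(124.2) = 372.8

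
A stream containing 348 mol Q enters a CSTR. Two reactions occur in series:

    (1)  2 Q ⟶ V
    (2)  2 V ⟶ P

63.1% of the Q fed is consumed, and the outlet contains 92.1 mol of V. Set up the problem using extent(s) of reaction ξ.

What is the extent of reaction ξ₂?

ξ₂ = 8.85 mol

Conversion of Q: Q consumed = 2ξ₁ = 0.631 × 348 → ξ₁ = 109.8 mol.
V balance: n_V = 0 + 1ξ₁ − 2ξ₂ = 92.1 → ξ₂ = (1·109.8 − 92.1)/2 = 8.847 mol.
Outlet amounts (n = n₀ + Σ ν·ξ):
  Q: 348 − 2(109.8) = 128.4
  V: 0 + 1(109.8) − 2(8.847) = 92.1
  P: 0 + 1(8.847) = 8.847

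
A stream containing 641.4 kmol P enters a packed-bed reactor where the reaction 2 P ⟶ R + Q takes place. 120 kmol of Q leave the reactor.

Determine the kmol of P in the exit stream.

For Q: n = n₀ + 1ξ → 120 = 0 + 1ξ, giving ξ = 120 kmol.
Outlet amounts (n = n₀ + ν ξ):
  P: 641.4 − 2(120) = 401.4
  R: 0 + 1(120) = 120
  Q: 0 + 1(120) = 120

401 kmol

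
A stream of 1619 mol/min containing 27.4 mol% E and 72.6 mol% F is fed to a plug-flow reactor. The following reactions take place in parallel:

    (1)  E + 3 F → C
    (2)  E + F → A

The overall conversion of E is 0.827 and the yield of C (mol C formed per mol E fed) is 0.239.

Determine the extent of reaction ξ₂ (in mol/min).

Yield of C: 1ξ₁ / 443.6 = 0.239 → ξ₁ = 106 mol/min.
Conversion of E: 1ξ₁ + 1ξ₂ = 0.827 × 443.6 = 366.9 → ξ₂ = 260.8 mol/min.
Outlet amounts (n = n₀ + Σ ν·ξ):
  E: 443.6 − 1(106) − 1(260.8) = 76.74
  F: 1175 − 3(106) − 1(260.8) = 596.5
  C: 0 + 1(106) = 106
  A: 0 + 1(260.8) = 260.8

ξ₂ = 261 mol/min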